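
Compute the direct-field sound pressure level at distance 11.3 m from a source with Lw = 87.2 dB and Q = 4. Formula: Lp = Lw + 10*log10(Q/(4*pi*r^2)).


4*pi*r^2 = 4*pi*11.3^2 = 1604.6 m^2
Q / (4*pi*r^2) = 4 / 1604.6 = 0.00249283
Lp = 87.2 + 10*log10(0.00249283) = 61.167 dB


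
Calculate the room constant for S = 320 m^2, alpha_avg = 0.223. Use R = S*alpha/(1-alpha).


R = 320 * 0.223 / (1 - 0.223) = 91.84 m^2


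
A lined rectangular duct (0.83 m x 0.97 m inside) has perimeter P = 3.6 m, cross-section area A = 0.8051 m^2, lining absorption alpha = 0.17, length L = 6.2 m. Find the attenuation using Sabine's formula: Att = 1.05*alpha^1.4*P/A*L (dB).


alpha^1.4 = 0.17^1.4 = 0.0836813
Attenuation rate = 1.05 * alpha^1.4 * P / A
= 1.05 * 0.0836813 * 3.6 / 0.8051 = 0.392889 dB/m
Total Att = 0.392889 * 6.2 = 2.4359 dB


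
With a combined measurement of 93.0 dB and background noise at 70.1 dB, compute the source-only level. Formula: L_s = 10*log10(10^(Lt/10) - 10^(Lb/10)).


10^(93.0/10) = 1.99526e+09
10^(70.1/10) = 1.02329e+07
Difference = 1.99526e+09 - 1.02329e+07 = 1.98503e+09
L_source = 10*log10(1.98503e+09) = 92.978 dB


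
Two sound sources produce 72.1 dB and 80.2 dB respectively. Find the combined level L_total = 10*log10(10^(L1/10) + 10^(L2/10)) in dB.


10^(72.1/10) = 1.62181e+07
10^(80.2/10) = 1.04713e+08
Sum = 1.62181e+07 + 1.04713e+08 = 1.20931e+08
L_total = 10*log10(1.20931e+08) = 80.825 dB


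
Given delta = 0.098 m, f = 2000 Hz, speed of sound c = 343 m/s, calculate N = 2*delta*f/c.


N = 2*delta*f/c = 2*delta/lambda, where lambda = c/f
lambda = 343 / 2000 = 0.1715 m
N = 2 * 0.098 / 0.1715 = 1.1429


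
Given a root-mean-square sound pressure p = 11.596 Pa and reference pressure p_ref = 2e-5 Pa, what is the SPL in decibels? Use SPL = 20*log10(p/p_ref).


p / p_ref = 11.596 / 2e-5 = 579800
SPL = 20 * log10(579800) = 115.27 dB


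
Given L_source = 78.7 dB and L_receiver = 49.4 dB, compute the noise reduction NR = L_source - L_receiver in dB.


NR = L_source - L_receiver (difference between source and receiving room levels)
NR = 78.7 - 49.4 = 29.3 dB


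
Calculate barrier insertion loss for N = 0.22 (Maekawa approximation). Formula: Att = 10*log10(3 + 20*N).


3 + 20*N = 3 + 20*0.22 = 7.4
Att = 10*log10(7.4) = 8.6923 dB


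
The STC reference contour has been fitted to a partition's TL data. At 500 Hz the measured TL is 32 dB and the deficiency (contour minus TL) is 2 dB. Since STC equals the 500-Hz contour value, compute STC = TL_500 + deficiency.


By ASTM E413, STC = value of the fitted reference contour at 500 Hz.
Contour value at 500 Hz = TL_500 + deficiency = 32 + 2 = 34
STC = 34


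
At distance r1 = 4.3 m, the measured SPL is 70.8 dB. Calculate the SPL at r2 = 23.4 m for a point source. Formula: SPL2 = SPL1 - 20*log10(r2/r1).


r2/r1 = 23.4/4.3 = 5.44186
Correction = 20*log10(5.44186) = 14.7149 dB
SPL2 = 70.8 - 14.7149 = 56.085 dB


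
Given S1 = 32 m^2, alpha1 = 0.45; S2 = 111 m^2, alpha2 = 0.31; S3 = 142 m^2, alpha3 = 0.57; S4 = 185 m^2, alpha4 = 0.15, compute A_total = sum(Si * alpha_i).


32 * 0.45 = 14.4
111 * 0.31 = 34.41
142 * 0.57 = 80.94
185 * 0.15 = 27.75
A_total = 14.4 + 34.41 + 80.94 + 27.75 = 157.5 m^2


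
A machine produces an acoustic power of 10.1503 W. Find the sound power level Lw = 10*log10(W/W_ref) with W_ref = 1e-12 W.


W / W_ref = 10.1503 / 1e-12 = 1.01503e+13
Lw = 10 * log10(1.01503e+13) = 130.06 dB


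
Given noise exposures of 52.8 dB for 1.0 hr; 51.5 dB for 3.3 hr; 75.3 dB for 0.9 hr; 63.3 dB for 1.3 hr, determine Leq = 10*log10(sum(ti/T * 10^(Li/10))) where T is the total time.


T_total = 1.0 + 3.3 + 0.9 + 1.3 = 6.5 hr
(1.0/6.5) * 10^(52.8/10) = 29314.8
(3.3/6.5) * 10^(51.5/10) = 71713.4
(0.9/6.5) * 10^(75.3/10) = 4.69169e+06
(1.3/6.5) * 10^(63.3/10) = 427592
Sum = 29314.8 + 71713.4 + 4.69169e+06 + 427592 = 5.22031e+06
Leq = 10*log10(5.22031e+06) = 67.177 dB


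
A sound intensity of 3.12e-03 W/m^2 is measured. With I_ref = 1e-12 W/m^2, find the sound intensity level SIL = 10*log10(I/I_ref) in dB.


I / I_ref = 3.12e-03 / 1e-12 = 3.12e+09
SIL = 10 * log10(3.12e+09) = 94.942 dB


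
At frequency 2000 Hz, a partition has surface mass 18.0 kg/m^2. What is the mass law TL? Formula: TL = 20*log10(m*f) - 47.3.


m * f = 18.0 * 2000 = 36000
20*log10(36000) = 91.1261 dB
TL = 91.1261 - 47.3 = 43.826 dB


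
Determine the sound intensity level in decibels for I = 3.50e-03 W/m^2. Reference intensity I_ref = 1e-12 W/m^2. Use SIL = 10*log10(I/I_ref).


I / I_ref = 3.50e-03 / 1e-12 = 3.5e+09
SIL = 10 * log10(3.5e+09) = 95.441 dB


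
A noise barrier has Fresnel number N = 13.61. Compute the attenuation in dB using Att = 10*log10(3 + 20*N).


3 + 20*N = 3 + 20*13.61 = 275.2
Att = 10*log10(275.2) = 24.396 dB


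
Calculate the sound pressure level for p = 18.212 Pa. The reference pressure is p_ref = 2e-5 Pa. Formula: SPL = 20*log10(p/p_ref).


p / p_ref = 18.212 / 2e-5 = 910600
SPL = 20 * log10(910600) = 119.19 dB


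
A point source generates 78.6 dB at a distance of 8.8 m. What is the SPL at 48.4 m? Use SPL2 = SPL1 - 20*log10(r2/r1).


r2/r1 = 48.4/8.8 = 5.5
Correction = 20*log10(5.5) = 14.8073 dB
SPL2 = 78.6 - 14.8073 = 63.793 dB


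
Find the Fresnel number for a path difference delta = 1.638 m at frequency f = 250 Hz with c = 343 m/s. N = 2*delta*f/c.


N = 2*delta*f/c = 2*delta/lambda, where lambda = c/f
lambda = 343 / 250 = 1.372 m
N = 2 * 1.638 / 1.372 = 2.3878


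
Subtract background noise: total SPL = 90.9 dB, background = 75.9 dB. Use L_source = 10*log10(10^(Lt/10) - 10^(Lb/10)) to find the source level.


10^(90.9/10) = 1.23027e+09
10^(75.9/10) = 3.89045e+07
Difference = 1.23027e+09 - 3.89045e+07 = 1.19137e+09
L_source = 10*log10(1.19137e+09) = 90.76 dB


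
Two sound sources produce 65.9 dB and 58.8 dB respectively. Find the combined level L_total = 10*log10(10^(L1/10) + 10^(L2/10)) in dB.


10^(65.9/10) = 3.89045e+06
10^(58.8/10) = 758578
Sum = 3.89045e+06 + 758578 = 4.64903e+06
L_total = 10*log10(4.64903e+06) = 66.674 dB


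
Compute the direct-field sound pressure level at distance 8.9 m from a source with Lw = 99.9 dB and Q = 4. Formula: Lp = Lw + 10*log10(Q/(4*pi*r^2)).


4*pi*r^2 = 4*pi*8.9^2 = 995.382 m^2
Q / (4*pi*r^2) = 4 / 995.382 = 0.00401856
Lp = 99.9 + 10*log10(0.00401856) = 75.941 dB


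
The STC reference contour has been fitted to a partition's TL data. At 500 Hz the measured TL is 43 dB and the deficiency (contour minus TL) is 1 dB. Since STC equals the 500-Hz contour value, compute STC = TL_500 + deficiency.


By ASTM E413, STC = value of the fitted reference contour at 500 Hz.
Contour value at 500 Hz = TL_500 + deficiency = 43 + 1 = 44
STC = 44


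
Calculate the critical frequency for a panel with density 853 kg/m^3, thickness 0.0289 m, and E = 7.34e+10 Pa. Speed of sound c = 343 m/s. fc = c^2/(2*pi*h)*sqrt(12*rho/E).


12*rho/E = 12*853/7.34e+10 = 1.39455e-07
sqrt(12*rho/E) = sqrt(1.39455e-07) = 0.000373437
c^2/(2*pi*h) = 343^2/(2*pi*0.0289) = 647904
fc = 647904 * 0.000373437 = 241.95 Hz


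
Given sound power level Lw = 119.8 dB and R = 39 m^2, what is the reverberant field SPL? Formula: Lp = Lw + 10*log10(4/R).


4/R = 4/39 = 0.102564
Lp = 119.8 + 10*log10(0.102564) = 109.91 dB


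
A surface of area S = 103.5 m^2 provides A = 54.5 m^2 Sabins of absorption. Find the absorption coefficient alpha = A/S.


Absorption coefficient = absorbed power / incident power
alpha = A / S = 54.5 / 103.5 = 0.52657


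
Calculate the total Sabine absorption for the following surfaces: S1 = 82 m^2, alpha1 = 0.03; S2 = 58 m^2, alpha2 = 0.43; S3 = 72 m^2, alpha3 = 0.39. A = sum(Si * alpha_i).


82 * 0.03 = 2.46
58 * 0.43 = 24.94
72 * 0.39 = 28.08
A_total = 2.46 + 24.94 + 28.08 = 55.48 m^2


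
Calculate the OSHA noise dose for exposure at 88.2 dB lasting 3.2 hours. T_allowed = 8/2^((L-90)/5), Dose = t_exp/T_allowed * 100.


T_allowed = 8 / 2^((88.2 - 90)/5) = 10.2674 hr
Dose = 3.2 / 10.2674 * 100 = 31.167 %


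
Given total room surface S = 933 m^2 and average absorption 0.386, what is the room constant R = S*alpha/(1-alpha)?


R = 933 * 0.386 / (1 - 0.386) = 586.54 m^2


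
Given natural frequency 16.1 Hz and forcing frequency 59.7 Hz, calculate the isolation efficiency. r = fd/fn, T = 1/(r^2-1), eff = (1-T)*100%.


r = 59.7 / 16.1 = 3.70807
r^2 - 1 = 3.70807^2 - 1 = 12.7498
T = 1/12.7498 = 0.0784326
Efficiency = (1 - 0.0784326)*100 = 92.157 %


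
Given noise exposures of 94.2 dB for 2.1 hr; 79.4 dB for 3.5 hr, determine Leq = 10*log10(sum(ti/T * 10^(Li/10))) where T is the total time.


T_total = 2.1 + 3.5 = 5.6 hr
(2.1/5.6) * 10^(94.2/10) = 9.8635e+08
(3.5/5.6) * 10^(79.4/10) = 5.44352e+07
Sum = 9.8635e+08 + 5.44352e+07 = 1.04079e+09
Leq = 10*log10(1.04079e+09) = 90.174 dB


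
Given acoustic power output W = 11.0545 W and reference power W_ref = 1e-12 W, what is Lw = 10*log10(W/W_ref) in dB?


W / W_ref = 11.0545 / 1e-12 = 1.10545e+13
Lw = 10 * log10(1.10545e+13) = 130.44 dB


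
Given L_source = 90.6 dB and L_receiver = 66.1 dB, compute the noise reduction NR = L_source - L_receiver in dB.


NR = L_source - L_receiver (difference between source and receiving room levels)
NR = 90.6 - 66.1 = 24.5 dB


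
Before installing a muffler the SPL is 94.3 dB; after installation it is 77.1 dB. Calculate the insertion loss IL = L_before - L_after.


Insertion loss = SPL without muffler - SPL with muffler
IL = 94.3 - 77.1 = 17.2 dB


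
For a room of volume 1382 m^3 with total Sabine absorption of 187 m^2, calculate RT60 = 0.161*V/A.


RT60 = 0.161 * 1382 / 187 = 1.1899 s


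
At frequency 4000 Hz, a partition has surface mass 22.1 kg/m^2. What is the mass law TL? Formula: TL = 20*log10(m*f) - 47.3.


m * f = 22.1 * 4000 = 88400
20*log10(88400) = 98.929 dB
TL = 98.929 - 47.3 = 51.629 dB


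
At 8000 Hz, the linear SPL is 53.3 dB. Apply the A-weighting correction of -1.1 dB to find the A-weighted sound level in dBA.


A-weighting table: 8000 Hz -> -1.1 dB correction
SPL_A = SPL + correction = 53.3 + (-1.1) = 52.2 dBA


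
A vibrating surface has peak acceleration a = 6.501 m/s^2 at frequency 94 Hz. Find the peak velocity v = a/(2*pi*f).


omega = 2*pi*f = 2*pi*94 = 590.619 rad/s
v = a / omega = 6.501 / 590.619 = 0.011007 m/s


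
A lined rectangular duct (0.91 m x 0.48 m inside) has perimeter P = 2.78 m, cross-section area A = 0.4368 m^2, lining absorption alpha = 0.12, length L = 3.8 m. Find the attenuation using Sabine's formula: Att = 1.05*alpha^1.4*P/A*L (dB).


alpha^1.4 = 0.12^1.4 = 0.0513871
Attenuation rate = 1.05 * alpha^1.4 * P / A
= 1.05 * 0.0513871 * 2.78 / 0.4368 = 0.343404 dB/m
Total Att = 0.343404 * 3.8 = 1.3049 dB


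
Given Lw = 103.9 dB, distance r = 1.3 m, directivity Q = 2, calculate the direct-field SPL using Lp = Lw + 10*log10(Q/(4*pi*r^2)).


4*pi*r^2 = 4*pi*1.3^2 = 21.2372 m^2
Q / (4*pi*r^2) = 2 / 21.2372 = 0.0941744
Lp = 103.9 + 10*log10(0.0941744) = 93.639 dB


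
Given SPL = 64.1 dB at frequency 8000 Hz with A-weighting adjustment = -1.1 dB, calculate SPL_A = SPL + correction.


A-weighting table: 8000 Hz -> -1.1 dB correction
SPL_A = SPL + correction = 64.1 + (-1.1) = 63 dBA


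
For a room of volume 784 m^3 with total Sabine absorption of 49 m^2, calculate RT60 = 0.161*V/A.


RT60 = 0.161 * 784 / 49 = 2.576 s


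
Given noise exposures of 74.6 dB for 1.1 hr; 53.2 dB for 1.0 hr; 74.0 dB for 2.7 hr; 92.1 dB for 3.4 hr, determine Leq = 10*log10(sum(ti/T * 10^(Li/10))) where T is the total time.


T_total = 1.1 + 1.0 + 2.7 + 3.4 = 8.2 hr
(1.1/8.2) * 10^(74.6/10) = 3.86882e+06
(1.0/8.2) * 10^(53.2/10) = 25479.2
(2.7/8.2) * 10^(74.0/10) = 8.27085e+06
(3.4/8.2) * 10^(92.1/10) = 6.72458e+08
Sum = 3.86882e+06 + 25479.2 + 8.27085e+06 + 6.72458e+08 = 6.84623e+08
Leq = 10*log10(6.84623e+08) = 88.355 dB


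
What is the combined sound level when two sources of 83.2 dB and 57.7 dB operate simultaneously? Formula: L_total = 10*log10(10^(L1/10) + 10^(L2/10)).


10^(83.2/10) = 2.0893e+08
10^(57.7/10) = 588844
Sum = 2.0893e+08 + 588844 = 2.09519e+08
L_total = 10*log10(2.09519e+08) = 83.212 dB


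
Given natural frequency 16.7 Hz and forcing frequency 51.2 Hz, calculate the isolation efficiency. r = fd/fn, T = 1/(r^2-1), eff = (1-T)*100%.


r = 51.2 / 16.7 = 3.06587
r^2 - 1 = 3.06587^2 - 1 = 8.39956
T = 1/8.39956 = 0.119054
Efficiency = (1 - 0.119054)*100 = 88.095 %


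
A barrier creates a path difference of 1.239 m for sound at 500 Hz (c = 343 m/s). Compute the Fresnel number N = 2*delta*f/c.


N = 2*delta*f/c = 2*delta/lambda, where lambda = c/f
lambda = 343 / 500 = 0.686 m
N = 2 * 1.239 / 0.686 = 3.6122


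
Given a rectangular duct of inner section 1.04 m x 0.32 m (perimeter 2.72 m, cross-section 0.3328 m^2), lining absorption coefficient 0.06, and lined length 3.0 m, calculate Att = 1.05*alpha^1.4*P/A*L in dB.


alpha^1.4 = 0.06^1.4 = 0.0194721
Attenuation rate = 1.05 * alpha^1.4 * P / A
= 1.05 * 0.0194721 * 2.72 / 0.3328 = 0.167104 dB/m
Total Att = 0.167104 * 3.0 = 0.50131 dB


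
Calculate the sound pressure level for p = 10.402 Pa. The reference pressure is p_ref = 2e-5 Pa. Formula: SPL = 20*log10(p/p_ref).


p / p_ref = 10.402 / 2e-5 = 520100
SPL = 20 * log10(520100) = 114.32 dB


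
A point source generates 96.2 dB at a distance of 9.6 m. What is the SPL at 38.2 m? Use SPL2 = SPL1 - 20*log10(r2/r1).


r2/r1 = 38.2/9.6 = 3.97917
Correction = 20*log10(3.97917) = 11.9958 dB
SPL2 = 96.2 - 11.9958 = 84.204 dB


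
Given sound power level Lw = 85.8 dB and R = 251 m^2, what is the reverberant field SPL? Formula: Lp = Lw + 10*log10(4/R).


4/R = 4/251 = 0.0159363
Lp = 85.8 + 10*log10(0.0159363) = 67.824 dB


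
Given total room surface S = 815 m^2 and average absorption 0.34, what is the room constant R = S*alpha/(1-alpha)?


R = 815 * 0.34 / (1 - 0.34) = 419.85 m^2


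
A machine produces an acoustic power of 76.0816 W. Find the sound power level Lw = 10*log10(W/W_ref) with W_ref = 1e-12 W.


W / W_ref = 76.0816 / 1e-12 = 7.60816e+13
Lw = 10 * log10(7.60816e+13) = 138.81 dB


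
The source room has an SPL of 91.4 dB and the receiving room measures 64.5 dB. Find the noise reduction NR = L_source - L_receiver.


NR = L_source - L_receiver (difference between source and receiving room levels)
NR = 91.4 - 64.5 = 26.9 dB


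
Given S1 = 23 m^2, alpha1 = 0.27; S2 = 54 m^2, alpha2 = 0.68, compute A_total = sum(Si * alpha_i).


23 * 0.27 = 6.21
54 * 0.68 = 36.72
A_total = 6.21 + 36.72 = 42.93 m^2


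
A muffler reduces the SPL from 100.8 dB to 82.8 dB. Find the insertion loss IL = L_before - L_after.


Insertion loss = SPL without muffler - SPL with muffler
IL = 100.8 - 82.8 = 18 dB


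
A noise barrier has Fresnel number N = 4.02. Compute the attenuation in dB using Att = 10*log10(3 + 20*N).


3 + 20*N = 3 + 20*4.02 = 83.4
Att = 10*log10(83.4) = 19.212 dB


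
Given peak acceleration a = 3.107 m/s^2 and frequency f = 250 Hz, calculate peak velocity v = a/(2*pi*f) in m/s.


omega = 2*pi*f = 2*pi*250 = 1570.8 rad/s
v = a / omega = 3.107 / 1570.8 = 0.001978 m/s


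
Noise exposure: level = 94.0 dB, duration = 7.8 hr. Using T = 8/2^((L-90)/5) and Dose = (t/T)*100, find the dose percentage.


T_allowed = 8 / 2^((94.0 - 90)/5) = 4.59479 hr
Dose = 7.8 / 4.59479 * 100 = 169.76 %


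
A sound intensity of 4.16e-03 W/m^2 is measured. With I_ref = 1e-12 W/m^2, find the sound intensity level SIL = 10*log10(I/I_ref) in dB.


I / I_ref = 4.16e-03 / 1e-12 = 4.16e+09
SIL = 10 * log10(4.16e+09) = 96.191 dB


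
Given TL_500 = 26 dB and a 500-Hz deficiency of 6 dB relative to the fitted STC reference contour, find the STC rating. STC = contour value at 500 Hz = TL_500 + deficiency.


By ASTM E413, STC = value of the fitted reference contour at 500 Hz.
Contour value at 500 Hz = TL_500 + deficiency = 26 + 6 = 32
STC = 32


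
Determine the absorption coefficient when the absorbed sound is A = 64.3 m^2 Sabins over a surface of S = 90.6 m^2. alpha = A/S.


Absorption coefficient = absorbed power / incident power
alpha = A / S = 64.3 / 90.6 = 0.70971


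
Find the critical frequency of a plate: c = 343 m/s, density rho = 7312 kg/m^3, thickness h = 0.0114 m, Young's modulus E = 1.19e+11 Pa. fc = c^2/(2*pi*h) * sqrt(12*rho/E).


12*rho/E = 12*7312/1.19e+11 = 7.37345e-07
sqrt(12*rho/E) = sqrt(7.37345e-07) = 0.000858688
c^2/(2*pi*h) = 343^2/(2*pi*0.0114) = 1.64249e+06
fc = 1.64249e+06 * 0.000858688 = 1410.4 Hz


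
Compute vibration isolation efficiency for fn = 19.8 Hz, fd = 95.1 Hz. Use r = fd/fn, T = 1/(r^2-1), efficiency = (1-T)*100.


r = 95.1 / 19.8 = 4.80303
r^2 - 1 = 4.80303^2 - 1 = 22.0691
T = 1/22.0691 = 0.0453122
Efficiency = (1 - 0.0453122)*100 = 95.469 %


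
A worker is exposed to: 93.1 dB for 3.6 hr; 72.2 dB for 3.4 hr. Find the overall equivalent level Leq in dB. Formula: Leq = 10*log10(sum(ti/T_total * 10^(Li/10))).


T_total = 3.6 + 3.4 = 7.0 hr
(3.6/7.0) * 10^(93.1/10) = 1.05004e+09
(3.4/7.0) * 10^(72.2/10) = 8.06085e+06
Sum = 1.05004e+09 + 8.06085e+06 = 1.0581e+09
Leq = 10*log10(1.0581e+09) = 90.245 dB


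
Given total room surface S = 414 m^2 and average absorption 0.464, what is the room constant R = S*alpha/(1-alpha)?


R = 414 * 0.464 / (1 - 0.464) = 358.39 m^2


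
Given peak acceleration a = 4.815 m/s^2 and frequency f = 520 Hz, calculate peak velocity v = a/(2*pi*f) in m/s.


omega = 2*pi*f = 2*pi*520 = 3267.26 rad/s
v = a / omega = 4.815 / 3267.26 = 0.0014737 m/s


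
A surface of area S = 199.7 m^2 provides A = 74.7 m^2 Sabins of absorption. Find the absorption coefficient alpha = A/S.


Absorption coefficient = absorbed power / incident power
alpha = A / S = 74.7 / 199.7 = 0.37406


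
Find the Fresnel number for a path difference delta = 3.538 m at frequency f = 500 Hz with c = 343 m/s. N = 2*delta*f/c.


N = 2*delta*f/c = 2*delta/lambda, where lambda = c/f
lambda = 343 / 500 = 0.686 m
N = 2 * 3.538 / 0.686 = 10.315


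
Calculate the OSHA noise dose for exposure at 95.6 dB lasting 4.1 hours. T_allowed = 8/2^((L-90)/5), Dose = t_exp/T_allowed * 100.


T_allowed = 8 / 2^((95.6 - 90)/5) = 3.68075 hr
Dose = 4.1 / 3.68075 * 100 = 111.39 %


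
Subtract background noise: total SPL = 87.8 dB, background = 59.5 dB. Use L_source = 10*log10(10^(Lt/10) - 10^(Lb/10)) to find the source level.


10^(87.8/10) = 6.0256e+08
10^(59.5/10) = 891251
Difference = 6.0256e+08 - 891251 = 6.01669e+08
L_source = 10*log10(6.01669e+08) = 87.794 dB


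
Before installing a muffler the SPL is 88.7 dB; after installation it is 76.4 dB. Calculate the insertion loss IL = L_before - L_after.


Insertion loss = SPL without muffler - SPL with muffler
IL = 88.7 - 76.4 = 12.3 dB


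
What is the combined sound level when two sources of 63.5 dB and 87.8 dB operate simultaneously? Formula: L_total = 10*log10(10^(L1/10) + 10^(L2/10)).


10^(63.5/10) = 2.23872e+06
10^(87.8/10) = 6.0256e+08
Sum = 2.23872e+06 + 6.0256e+08 = 6.04799e+08
L_total = 10*log10(6.04799e+08) = 87.816 dB


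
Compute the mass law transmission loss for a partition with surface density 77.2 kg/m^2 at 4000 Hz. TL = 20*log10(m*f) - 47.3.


m * f = 77.2 * 4000 = 308800
20*log10(308800) = 109.794 dB
TL = 109.794 - 47.3 = 62.494 dB


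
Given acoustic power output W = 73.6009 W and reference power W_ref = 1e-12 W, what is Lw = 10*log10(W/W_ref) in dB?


W / W_ref = 73.6009 / 1e-12 = 7.36009e+13
Lw = 10 * log10(7.36009e+13) = 138.67 dB


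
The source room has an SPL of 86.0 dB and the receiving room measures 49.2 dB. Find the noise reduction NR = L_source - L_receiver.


NR = L_source - L_receiver (difference between source and receiving room levels)
NR = 86.0 - 49.2 = 36.8 dB


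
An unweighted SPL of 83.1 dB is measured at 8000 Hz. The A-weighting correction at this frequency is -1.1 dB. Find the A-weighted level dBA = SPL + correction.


A-weighting table: 8000 Hz -> -1.1 dB correction
SPL_A = SPL + correction = 83.1 + (-1.1) = 82 dBA


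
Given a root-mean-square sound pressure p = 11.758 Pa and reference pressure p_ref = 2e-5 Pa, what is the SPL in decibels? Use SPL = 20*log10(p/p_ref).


p / p_ref = 11.758 / 2e-5 = 587900
SPL = 20 * log10(587900) = 115.39 dB


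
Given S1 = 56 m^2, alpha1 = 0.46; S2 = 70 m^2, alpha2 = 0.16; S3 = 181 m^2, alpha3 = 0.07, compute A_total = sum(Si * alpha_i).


56 * 0.46 = 25.76
70 * 0.16 = 11.2
181 * 0.07 = 12.67
A_total = 25.76 + 11.2 + 12.67 = 49.63 m^2


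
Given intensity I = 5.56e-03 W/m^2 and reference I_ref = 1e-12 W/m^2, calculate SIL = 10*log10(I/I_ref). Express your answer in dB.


I / I_ref = 5.56e-03 / 1e-12 = 5.56e+09
SIL = 10 * log10(5.56e+09) = 97.451 dB


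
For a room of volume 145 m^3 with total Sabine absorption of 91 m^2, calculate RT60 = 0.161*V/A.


RT60 = 0.161 * 145 / 91 = 0.25654 s


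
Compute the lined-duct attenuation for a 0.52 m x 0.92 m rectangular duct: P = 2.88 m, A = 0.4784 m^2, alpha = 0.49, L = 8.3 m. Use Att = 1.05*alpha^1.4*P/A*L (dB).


alpha^1.4 = 0.49^1.4 = 0.368362
Attenuation rate = 1.05 * alpha^1.4 * P / A
= 1.05 * 0.368362 * 2.88 / 0.4784 = 2.32844 dB/m
Total Att = 2.32844 * 8.3 = 19.326 dB


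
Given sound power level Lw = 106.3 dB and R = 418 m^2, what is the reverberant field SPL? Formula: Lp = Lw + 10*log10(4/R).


4/R = 4/418 = 0.00956938
Lp = 106.3 + 10*log10(0.00956938) = 86.109 dB


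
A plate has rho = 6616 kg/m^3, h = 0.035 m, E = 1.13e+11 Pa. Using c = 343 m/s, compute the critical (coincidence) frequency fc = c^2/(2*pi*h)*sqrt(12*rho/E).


12*rho/E = 12*6616/1.13e+11 = 7.02584e-07
sqrt(12*rho/E) = sqrt(7.02584e-07) = 0.000838203
c^2/(2*pi*h) = 343^2/(2*pi*0.035) = 534983
fc = 534983 * 0.000838203 = 448.42 Hz


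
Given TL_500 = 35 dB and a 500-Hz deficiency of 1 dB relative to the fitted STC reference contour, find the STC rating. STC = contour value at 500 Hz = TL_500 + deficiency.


By ASTM E413, STC = value of the fitted reference contour at 500 Hz.
Contour value at 500 Hz = TL_500 + deficiency = 35 + 1 = 36
STC = 36


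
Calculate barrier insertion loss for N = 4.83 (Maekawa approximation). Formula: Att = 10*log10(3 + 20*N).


3 + 20*N = 3 + 20*4.83 = 99.6
Att = 10*log10(99.6) = 19.983 dB


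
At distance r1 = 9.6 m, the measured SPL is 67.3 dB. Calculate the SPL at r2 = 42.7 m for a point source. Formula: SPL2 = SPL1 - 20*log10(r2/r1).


r2/r1 = 42.7/9.6 = 4.44792
Correction = 20*log10(4.44792) = 12.9631 dB
SPL2 = 67.3 - 12.9631 = 54.337 dB


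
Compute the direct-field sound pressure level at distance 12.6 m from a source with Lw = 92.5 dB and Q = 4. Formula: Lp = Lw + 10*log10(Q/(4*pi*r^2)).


4*pi*r^2 = 4*pi*12.6^2 = 1995.04 m^2
Q / (4*pi*r^2) = 4 / 1995.04 = 0.00200497
Lp = 92.5 + 10*log10(0.00200497) = 65.521 dB


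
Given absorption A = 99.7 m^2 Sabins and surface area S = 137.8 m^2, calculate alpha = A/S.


Absorption coefficient = absorbed power / incident power
alpha = A / S = 99.7 / 137.8 = 0.72351


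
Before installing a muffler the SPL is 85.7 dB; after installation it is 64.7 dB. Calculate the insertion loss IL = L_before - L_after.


Insertion loss = SPL without muffler - SPL with muffler
IL = 85.7 - 64.7 = 21 dB


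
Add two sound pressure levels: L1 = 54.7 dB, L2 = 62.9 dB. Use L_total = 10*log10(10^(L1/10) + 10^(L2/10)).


10^(54.7/10) = 295121
10^(62.9/10) = 1.94984e+06
Sum = 295121 + 1.94984e+06 = 2.24496e+06
L_total = 10*log10(2.24496e+06) = 63.512 dB


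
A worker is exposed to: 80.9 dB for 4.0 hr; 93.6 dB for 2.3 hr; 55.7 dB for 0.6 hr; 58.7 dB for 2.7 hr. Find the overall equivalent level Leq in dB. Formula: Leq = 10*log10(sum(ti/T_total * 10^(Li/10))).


T_total = 4.0 + 2.3 + 0.6 + 2.7 = 9.6 hr
(4.0/9.6) * 10^(80.9/10) = 5.12612e+07
(2.3/9.6) * 10^(93.6/10) = 5.48854e+08
(0.6/9.6) * 10^(55.7/10) = 23221
(2.7/9.6) * 10^(58.7/10) = 208494
Sum = 5.12612e+07 + 5.48854e+08 + 23221 + 208494 = 6.00347e+08
Leq = 10*log10(6.00347e+08) = 87.784 dB


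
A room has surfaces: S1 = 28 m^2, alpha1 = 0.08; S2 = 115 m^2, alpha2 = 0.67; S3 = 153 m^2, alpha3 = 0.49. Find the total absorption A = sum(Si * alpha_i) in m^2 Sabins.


28 * 0.08 = 2.24
115 * 0.67 = 77.05
153 * 0.49 = 74.97
A_total = 2.24 + 77.05 + 74.97 = 154.26 m^2


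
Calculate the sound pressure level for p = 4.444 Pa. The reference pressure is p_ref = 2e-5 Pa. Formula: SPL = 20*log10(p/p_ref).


p / p_ref = 4.444 / 2e-5 = 222200
SPL = 20 * log10(222200) = 106.93 dB


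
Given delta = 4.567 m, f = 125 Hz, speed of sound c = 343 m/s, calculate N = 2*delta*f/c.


N = 2*delta*f/c = 2*delta/lambda, where lambda = c/f
lambda = 343 / 125 = 2.744 m
N = 2 * 4.567 / 2.744 = 3.3287


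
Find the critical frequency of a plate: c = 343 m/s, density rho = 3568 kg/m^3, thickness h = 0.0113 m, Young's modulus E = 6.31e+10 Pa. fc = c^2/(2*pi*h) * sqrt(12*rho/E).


12*rho/E = 12*3568/6.31e+10 = 6.78542e-07
sqrt(12*rho/E) = sqrt(6.78542e-07) = 0.000823737
c^2/(2*pi*h) = 343^2/(2*pi*0.0113) = 1.65703e+06
fc = 1.65703e+06 * 0.000823737 = 1365 Hz


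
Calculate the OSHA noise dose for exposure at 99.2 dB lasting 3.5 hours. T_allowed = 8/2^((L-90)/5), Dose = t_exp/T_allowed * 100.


T_allowed = 8 / 2^((99.2 - 90)/5) = 2.23457 hr
Dose = 3.5 / 2.23457 * 100 = 156.63 %


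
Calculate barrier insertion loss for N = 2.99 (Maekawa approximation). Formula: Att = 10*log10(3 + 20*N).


3 + 20*N = 3 + 20*2.99 = 62.8
Att = 10*log10(62.8) = 17.98 dB


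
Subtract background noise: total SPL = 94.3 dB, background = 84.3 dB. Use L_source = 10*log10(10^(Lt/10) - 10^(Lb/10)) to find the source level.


10^(94.3/10) = 2.69153e+09
10^(84.3/10) = 2.69153e+08
Difference = 2.69153e+09 - 2.69153e+08 = 2.42238e+09
L_source = 10*log10(2.42238e+09) = 93.842 dB


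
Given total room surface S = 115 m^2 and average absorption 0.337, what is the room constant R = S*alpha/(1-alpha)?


R = 115 * 0.337 / (1 - 0.337) = 58.454 m^2


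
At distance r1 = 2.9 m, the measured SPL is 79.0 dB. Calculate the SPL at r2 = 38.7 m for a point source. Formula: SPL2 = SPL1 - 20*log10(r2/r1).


r2/r1 = 38.7/2.9 = 13.3448
Correction = 20*log10(13.3448) = 22.5062 dB
SPL2 = 79.0 - 22.5062 = 56.494 dB


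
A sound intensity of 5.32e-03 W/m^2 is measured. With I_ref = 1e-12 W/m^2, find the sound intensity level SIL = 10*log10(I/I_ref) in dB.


I / I_ref = 5.32e-03 / 1e-12 = 5.32e+09
SIL = 10 * log10(5.32e+09) = 97.259 dB


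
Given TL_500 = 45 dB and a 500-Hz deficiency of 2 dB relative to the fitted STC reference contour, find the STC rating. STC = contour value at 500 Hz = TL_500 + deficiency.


By ASTM E413, STC = value of the fitted reference contour at 500 Hz.
Contour value at 500 Hz = TL_500 + deficiency = 45 + 2 = 47
STC = 47


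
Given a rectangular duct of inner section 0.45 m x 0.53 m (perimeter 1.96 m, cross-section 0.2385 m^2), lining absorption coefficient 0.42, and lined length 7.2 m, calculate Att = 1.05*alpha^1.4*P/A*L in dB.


alpha^1.4 = 0.42^1.4 = 0.296858
Attenuation rate = 1.05 * alpha^1.4 * P / A
= 1.05 * 0.296858 * 1.96 / 0.2385 = 2.56157 dB/m
Total Att = 2.56157 * 7.2 = 18.443 dB


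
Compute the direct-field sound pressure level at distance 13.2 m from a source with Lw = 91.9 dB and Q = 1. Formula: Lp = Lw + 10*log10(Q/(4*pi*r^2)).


4*pi*r^2 = 4*pi*13.2^2 = 2189.56 m^2
Q / (4*pi*r^2) = 1 / 2189.56 = 0.000456713
Lp = 91.9 + 10*log10(0.000456713) = 58.496 dB


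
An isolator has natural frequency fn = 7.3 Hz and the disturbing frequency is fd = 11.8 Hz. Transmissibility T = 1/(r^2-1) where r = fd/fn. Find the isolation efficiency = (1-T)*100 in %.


r = 11.8 / 7.3 = 1.61644
r^2 - 1 = 1.61644^2 - 1 = 1.61288
T = 1/1.61288 = 0.620009
Efficiency = (1 - 0.620009)*100 = 37.999 %


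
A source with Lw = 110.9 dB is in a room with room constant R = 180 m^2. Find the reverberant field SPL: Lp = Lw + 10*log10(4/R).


4/R = 4/180 = 0.0222222
Lp = 110.9 + 10*log10(0.0222222) = 94.368 dB


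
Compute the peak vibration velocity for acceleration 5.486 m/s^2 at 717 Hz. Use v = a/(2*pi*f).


omega = 2*pi*f = 2*pi*717 = 4505.04 rad/s
v = a / omega = 5.486 / 4505.04 = 0.0012177 m/s


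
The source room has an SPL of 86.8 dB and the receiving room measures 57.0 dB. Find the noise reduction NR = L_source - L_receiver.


NR = L_source - L_receiver (difference between source and receiving room levels)
NR = 86.8 - 57.0 = 29.8 dB


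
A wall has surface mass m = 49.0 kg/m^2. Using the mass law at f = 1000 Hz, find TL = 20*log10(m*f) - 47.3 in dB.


m * f = 49.0 * 1000 = 49000
20*log10(49000) = 93.8039 dB
TL = 93.8039 - 47.3 = 46.504 dB


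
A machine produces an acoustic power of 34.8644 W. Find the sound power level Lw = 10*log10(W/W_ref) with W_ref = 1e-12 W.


W / W_ref = 34.8644 / 1e-12 = 3.48644e+13
Lw = 10 * log10(3.48644e+13) = 135.42 dB


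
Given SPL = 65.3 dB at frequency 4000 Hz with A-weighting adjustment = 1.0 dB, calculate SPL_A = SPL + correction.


A-weighting table: 4000 Hz -> 1.0 dB correction
SPL_A = SPL + correction = 65.3 + (1.0) = 66.3 dBA


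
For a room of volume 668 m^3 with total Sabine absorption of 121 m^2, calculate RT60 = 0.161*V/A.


RT60 = 0.161 * 668 / 121 = 0.88883 s


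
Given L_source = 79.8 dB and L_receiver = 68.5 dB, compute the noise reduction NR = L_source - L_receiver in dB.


NR = L_source - L_receiver (difference between source and receiving room levels)
NR = 79.8 - 68.5 = 11.3 dB


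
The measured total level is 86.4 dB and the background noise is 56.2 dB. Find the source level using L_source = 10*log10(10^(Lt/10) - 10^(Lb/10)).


10^(86.4/10) = 4.36516e+08
10^(56.2/10) = 416869
Difference = 4.36516e+08 - 416869 = 4.36099e+08
L_source = 10*log10(4.36099e+08) = 86.396 dB


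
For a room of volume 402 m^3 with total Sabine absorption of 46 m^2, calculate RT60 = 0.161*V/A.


RT60 = 0.161 * 402 / 46 = 1.407 s


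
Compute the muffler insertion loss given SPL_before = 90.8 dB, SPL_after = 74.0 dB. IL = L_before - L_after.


Insertion loss = SPL without muffler - SPL with muffler
IL = 90.8 - 74.0 = 16.8 dB


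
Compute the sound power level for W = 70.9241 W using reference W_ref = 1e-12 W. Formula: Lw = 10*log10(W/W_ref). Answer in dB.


W / W_ref = 70.9241 / 1e-12 = 7.09241e+13
Lw = 10 * log10(7.09241e+13) = 138.51 dB


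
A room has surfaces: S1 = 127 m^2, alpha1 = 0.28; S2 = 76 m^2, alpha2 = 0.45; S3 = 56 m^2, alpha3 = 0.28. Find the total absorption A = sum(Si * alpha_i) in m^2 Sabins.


127 * 0.28 = 35.56
76 * 0.45 = 34.2
56 * 0.28 = 15.68
A_total = 35.56 + 34.2 + 15.68 = 85.44 m^2


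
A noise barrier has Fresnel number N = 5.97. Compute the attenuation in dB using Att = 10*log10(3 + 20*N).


3 + 20*N = 3 + 20*5.97 = 122.4
Att = 10*log10(122.4) = 20.878 dB


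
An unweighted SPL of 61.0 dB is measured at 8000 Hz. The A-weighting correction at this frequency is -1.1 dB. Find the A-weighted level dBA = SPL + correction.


A-weighting table: 8000 Hz -> -1.1 dB correction
SPL_A = SPL + correction = 61.0 + (-1.1) = 59.9 dBA


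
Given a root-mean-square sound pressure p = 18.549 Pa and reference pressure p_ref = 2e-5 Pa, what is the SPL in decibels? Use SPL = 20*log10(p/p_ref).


p / p_ref = 18.549 / 2e-5 = 927450
SPL = 20 * log10(927450) = 119.35 dB


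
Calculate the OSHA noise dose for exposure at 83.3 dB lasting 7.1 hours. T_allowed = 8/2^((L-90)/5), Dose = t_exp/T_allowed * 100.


T_allowed = 8 / 2^((83.3 - 90)/5) = 20.2521 hr
Dose = 7.1 / 20.2521 * 100 = 35.058 %


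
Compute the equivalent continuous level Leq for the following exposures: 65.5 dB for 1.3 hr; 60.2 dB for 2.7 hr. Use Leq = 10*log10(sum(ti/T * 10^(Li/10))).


T_total = 1.3 + 2.7 = 4.0 hr
(1.3/4.0) * 10^(65.5/10) = 1.15314e+06
(2.7/4.0) * 10^(60.2/10) = 706812
Sum = 1.15314e+06 + 706812 = 1.85995e+06
Leq = 10*log10(1.85995e+06) = 62.695 dB


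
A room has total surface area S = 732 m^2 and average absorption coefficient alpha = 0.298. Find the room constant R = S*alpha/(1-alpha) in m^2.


R = 732 * 0.298 / (1 - 0.298) = 310.74 m^2


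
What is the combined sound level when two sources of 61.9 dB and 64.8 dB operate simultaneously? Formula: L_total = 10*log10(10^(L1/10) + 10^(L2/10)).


10^(61.9/10) = 1.54882e+06
10^(64.8/10) = 3.01995e+06
Sum = 1.54882e+06 + 3.01995e+06 = 4.56877e+06
L_total = 10*log10(4.56877e+06) = 66.598 dB


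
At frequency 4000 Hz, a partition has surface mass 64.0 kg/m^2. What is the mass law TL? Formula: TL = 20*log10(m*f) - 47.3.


m * f = 64.0 * 4000 = 256000
20*log10(256000) = 108.165 dB
TL = 108.165 - 47.3 = 60.865 dB


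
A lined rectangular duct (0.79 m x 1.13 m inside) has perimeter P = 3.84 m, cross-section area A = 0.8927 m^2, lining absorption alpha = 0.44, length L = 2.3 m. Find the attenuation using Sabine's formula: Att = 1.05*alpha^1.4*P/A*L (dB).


alpha^1.4 = 0.44^1.4 = 0.316835
Attenuation rate = 1.05 * alpha^1.4 * P / A
= 1.05 * 0.316835 * 3.84 / 0.8927 = 1.43103 dB/m
Total Att = 1.43103 * 2.3 = 3.2914 dB


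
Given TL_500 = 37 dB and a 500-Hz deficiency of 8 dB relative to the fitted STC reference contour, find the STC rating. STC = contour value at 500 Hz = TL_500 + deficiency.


By ASTM E413, STC = value of the fitted reference contour at 500 Hz.
Contour value at 500 Hz = TL_500 + deficiency = 37 + 8 = 45
STC = 45


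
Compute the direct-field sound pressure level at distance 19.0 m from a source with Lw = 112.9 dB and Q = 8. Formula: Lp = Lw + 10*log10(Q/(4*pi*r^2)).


4*pi*r^2 = 4*pi*19.0^2 = 4536.46 m^2
Q / (4*pi*r^2) = 8 / 4536.46 = 0.00176349
Lp = 112.9 + 10*log10(0.00176349) = 85.364 dB


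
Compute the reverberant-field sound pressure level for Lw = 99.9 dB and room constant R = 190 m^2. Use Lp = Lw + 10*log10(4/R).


4/R = 4/190 = 0.0210526
Lp = 99.9 + 10*log10(0.0210526) = 83.133 dB


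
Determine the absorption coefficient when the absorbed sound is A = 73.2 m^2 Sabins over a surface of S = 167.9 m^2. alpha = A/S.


Absorption coefficient = absorbed power / incident power
alpha = A / S = 73.2 / 167.9 = 0.43597


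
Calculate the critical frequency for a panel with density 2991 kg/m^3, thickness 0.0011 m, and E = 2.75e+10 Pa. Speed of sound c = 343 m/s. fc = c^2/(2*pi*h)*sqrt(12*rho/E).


12*rho/E = 12*2991/2.75e+10 = 1.30516e-06
sqrt(12*rho/E) = sqrt(1.30516e-06) = 0.00114244
c^2/(2*pi*h) = 343^2/(2*pi*0.0011) = 1.70222e+07
fc = 1.70222e+07 * 0.00114244 = 19447 Hz


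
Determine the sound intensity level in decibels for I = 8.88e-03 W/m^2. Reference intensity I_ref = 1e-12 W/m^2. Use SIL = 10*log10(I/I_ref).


I / I_ref = 8.88e-03 / 1e-12 = 8.88e+09
SIL = 10 * log10(8.88e+09) = 99.484 dB


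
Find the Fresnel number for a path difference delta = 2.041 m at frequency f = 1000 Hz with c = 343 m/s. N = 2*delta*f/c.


N = 2*delta*f/c = 2*delta/lambda, where lambda = c/f
lambda = 343 / 1000 = 0.343 m
N = 2 * 2.041 / 0.343 = 11.901


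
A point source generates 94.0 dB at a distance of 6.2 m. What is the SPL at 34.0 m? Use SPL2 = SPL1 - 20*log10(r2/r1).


r2/r1 = 34.0/6.2 = 5.48387
Correction = 20*log10(5.48387) = 14.7817 dB
SPL2 = 94.0 - 14.7817 = 79.218 dB


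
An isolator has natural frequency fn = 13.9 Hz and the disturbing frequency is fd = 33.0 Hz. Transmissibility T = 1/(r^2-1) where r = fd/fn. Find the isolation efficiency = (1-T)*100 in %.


r = 33.0 / 13.9 = 2.3741
r^2 - 1 = 2.3741^2 - 1 = 4.63635
T = 1/4.63635 = 0.215687
Efficiency = (1 - 0.215687)*100 = 78.431 %


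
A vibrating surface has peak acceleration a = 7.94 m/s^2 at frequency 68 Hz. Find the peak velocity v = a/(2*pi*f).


omega = 2*pi*f = 2*pi*68 = 427.257 rad/s
v = a / omega = 7.94 / 427.257 = 0.018584 m/s


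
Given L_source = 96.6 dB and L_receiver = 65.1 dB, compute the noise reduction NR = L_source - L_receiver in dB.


NR = L_source - L_receiver (difference between source and receiving room levels)
NR = 96.6 - 65.1 = 31.5 dB


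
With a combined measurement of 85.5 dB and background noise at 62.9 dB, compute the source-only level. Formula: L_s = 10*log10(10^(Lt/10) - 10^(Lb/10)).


10^(85.5/10) = 3.54813e+08
10^(62.9/10) = 1.94984e+06
Difference = 3.54813e+08 - 1.94984e+06 = 3.52863e+08
L_source = 10*log10(3.52863e+08) = 85.476 dB


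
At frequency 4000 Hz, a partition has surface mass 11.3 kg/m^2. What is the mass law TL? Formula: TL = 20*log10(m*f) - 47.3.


m * f = 11.3 * 4000 = 45200
20*log10(45200) = 93.1028 dB
TL = 93.1028 - 47.3 = 45.803 dB


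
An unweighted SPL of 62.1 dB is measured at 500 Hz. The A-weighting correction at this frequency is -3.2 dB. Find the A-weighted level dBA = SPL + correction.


A-weighting table: 500 Hz -> -3.2 dB correction
SPL_A = SPL + correction = 62.1 + (-3.2) = 58.9 dBA


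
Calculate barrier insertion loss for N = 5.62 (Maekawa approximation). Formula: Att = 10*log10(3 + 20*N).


3 + 20*N = 3 + 20*5.62 = 115.4
Att = 10*log10(115.4) = 20.622 dB


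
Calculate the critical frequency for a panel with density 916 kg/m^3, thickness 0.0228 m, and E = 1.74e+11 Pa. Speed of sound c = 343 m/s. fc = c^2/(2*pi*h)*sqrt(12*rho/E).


12*rho/E = 12*916/1.74e+11 = 6.31724e-08
sqrt(12*rho/E) = sqrt(6.31724e-08) = 0.000251341
c^2/(2*pi*h) = 343^2/(2*pi*0.0228) = 821246
fc = 821246 * 0.000251341 = 206.41 Hz


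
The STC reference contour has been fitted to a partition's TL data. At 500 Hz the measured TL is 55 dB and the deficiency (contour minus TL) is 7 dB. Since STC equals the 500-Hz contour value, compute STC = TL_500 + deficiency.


By ASTM E413, STC = value of the fitted reference contour at 500 Hz.
Contour value at 500 Hz = TL_500 + deficiency = 55 + 7 = 62
STC = 62


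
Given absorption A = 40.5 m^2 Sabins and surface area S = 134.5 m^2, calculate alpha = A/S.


Absorption coefficient = absorbed power / incident power
alpha = A / S = 40.5 / 134.5 = 0.30112


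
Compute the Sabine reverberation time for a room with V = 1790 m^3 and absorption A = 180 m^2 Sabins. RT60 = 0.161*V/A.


RT60 = 0.161 * 1790 / 180 = 1.6011 s


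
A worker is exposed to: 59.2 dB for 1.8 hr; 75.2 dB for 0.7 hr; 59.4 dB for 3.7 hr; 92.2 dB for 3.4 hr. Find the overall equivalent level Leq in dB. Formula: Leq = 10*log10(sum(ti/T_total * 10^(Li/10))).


T_total = 1.8 + 0.7 + 3.7 + 3.4 = 9.6 hr
(1.8/9.6) * 10^(59.2/10) = 155956
(0.7/9.6) * 10^(75.2/10) = 2.4145e+06
(3.7/9.6) * 10^(59.4/10) = 335684
(3.4/9.6) * 10^(92.2/10) = 5.8777e+08
Sum = 155956 + 2.4145e+06 + 335684 + 5.8777e+08 = 5.90676e+08
Leq = 10*log10(5.90676e+08) = 87.713 dB


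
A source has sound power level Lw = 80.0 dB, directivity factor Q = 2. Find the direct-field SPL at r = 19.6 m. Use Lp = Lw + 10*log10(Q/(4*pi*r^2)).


4*pi*r^2 = 4*pi*19.6^2 = 4827.5 m^2
Q / (4*pi*r^2) = 2 / 4827.5 = 0.000414293
Lp = 80.0 + 10*log10(0.000414293) = 46.173 dB


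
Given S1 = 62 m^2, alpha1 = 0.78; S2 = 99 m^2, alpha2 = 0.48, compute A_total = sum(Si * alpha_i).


62 * 0.78 = 48.36
99 * 0.48 = 47.52
A_total = 48.36 + 47.52 = 95.88 m^2


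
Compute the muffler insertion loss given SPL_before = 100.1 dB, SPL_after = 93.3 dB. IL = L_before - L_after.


Insertion loss = SPL without muffler - SPL with muffler
IL = 100.1 - 93.3 = 6.8 dB


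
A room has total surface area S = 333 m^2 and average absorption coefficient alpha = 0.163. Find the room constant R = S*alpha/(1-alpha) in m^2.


R = 333 * 0.163 / (1 - 0.163) = 64.849 m^2


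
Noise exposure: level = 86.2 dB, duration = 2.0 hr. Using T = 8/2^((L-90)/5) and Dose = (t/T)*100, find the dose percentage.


T_allowed = 8 / 2^((86.2 - 90)/5) = 13.5479 hr
Dose = 2.0 / 13.5479 * 100 = 14.762 %


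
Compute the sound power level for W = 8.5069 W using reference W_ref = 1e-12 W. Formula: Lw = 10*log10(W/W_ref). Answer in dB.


W / W_ref = 8.5069 / 1e-12 = 8.5069e+12
Lw = 10 * log10(8.5069e+12) = 129.3 dB
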